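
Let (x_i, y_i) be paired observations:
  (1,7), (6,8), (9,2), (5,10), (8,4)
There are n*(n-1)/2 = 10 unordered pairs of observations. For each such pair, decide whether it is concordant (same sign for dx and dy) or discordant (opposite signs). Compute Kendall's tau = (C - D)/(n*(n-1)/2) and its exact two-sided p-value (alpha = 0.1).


Step 1: Enumerate the 10 unordered pairs (i,j) with i<j and classify each by sign(x_j-x_i) * sign(y_j-y_i).
  (1,2):dx=+5,dy=+1->C; (1,3):dx=+8,dy=-5->D; (1,4):dx=+4,dy=+3->C; (1,5):dx=+7,dy=-3->D
  (2,3):dx=+3,dy=-6->D; (2,4):dx=-1,dy=+2->D; (2,5):dx=+2,dy=-4->D; (3,4):dx=-4,dy=+8->D
  (3,5):dx=-1,dy=+2->D; (4,5):dx=+3,dy=-6->D
Step 2: C = 2, D = 8, total pairs = 10.
Step 3: tau = (C - D)/(n(n-1)/2) = (2 - 8)/10 = -0.600000.
Step 4: Exact two-sided p-value (enumerate n! = 120 permutations of y under H0): p = 0.233333.
Step 5: alpha = 0.1. fail to reject H0.

tau_b = -0.6000 (C=2, D=8), p = 0.233333, fail to reject H0.


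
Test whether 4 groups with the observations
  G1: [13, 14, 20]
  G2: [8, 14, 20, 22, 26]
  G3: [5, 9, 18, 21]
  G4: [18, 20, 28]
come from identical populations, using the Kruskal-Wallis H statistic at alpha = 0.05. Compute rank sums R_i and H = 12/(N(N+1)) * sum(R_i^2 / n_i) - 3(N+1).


Step 1: Combine all N = 15 observations and assign midranks.
sorted (value, group, rank): (5,G3,1), (8,G2,2), (9,G3,3), (13,G1,4), (14,G1,5.5), (14,G2,5.5), (18,G3,7.5), (18,G4,7.5), (20,G1,10), (20,G2,10), (20,G4,10), (21,G3,12), (22,G2,13), (26,G2,14), (28,G4,15)
Step 2: Sum ranks within each group.
R_1 = 19.5 (n_1 = 3)
R_2 = 44.5 (n_2 = 5)
R_3 = 23.5 (n_3 = 4)
R_4 = 32.5 (n_4 = 3)
Step 3: H = 12/(N(N+1)) * sum(R_i^2/n_i) - 3(N+1)
     = 12/(15*16) * (19.5^2/3 + 44.5^2/5 + 23.5^2/4 + 32.5^2/3) - 3*16
     = 0.050000 * 1012.95 - 48
     = 2.647292.
Step 4: Ties present; correction factor C = 1 - 36/(15^3 - 15) = 0.989286. Corrected H = 2.647292 / 0.989286 = 2.675963.
Step 5: Under H0, H ~ chi^2(3); p-value = 0.444328.
Step 6: alpha = 0.05. fail to reject H0.

H = 2.6760, df = 3, p = 0.444328, fail to reject H0.


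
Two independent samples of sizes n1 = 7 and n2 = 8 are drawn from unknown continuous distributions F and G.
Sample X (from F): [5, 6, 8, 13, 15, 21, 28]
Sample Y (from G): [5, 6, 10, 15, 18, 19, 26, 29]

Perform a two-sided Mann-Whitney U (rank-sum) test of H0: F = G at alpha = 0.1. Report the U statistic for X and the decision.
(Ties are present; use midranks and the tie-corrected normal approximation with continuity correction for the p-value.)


Step 1: Combine and sort all 15 observations; assign midranks.
sorted (value, group): (5,X), (5,Y), (6,X), (6,Y), (8,X), (10,Y), (13,X), (15,X), (15,Y), (18,Y), (19,Y), (21,X), (26,Y), (28,X), (29,Y)
ranks: 5->1.5, 5->1.5, 6->3.5, 6->3.5, 8->5, 10->6, 13->7, 15->8.5, 15->8.5, 18->10, 19->11, 21->12, 26->13, 28->14, 29->15
Step 2: Rank sum for X: R1 = 1.5 + 3.5 + 5 + 7 + 8.5 + 12 + 14 = 51.5.
Step 3: U_X = R1 - n1(n1+1)/2 = 51.5 - 7*8/2 = 51.5 - 28 = 23.5.
       U_Y = n1*n2 - U_X = 56 - 23.5 = 32.5.
Step 4: Ties are present, so use the tie-corrected normal approximation (with continuity correction) for the p-value.
Step 5: p-value = 0.642537; compare to alpha = 0.1. fail to reject H0.

U_X = 23.5, p = 0.642537, fail to reject H0 at alpha = 0.1.


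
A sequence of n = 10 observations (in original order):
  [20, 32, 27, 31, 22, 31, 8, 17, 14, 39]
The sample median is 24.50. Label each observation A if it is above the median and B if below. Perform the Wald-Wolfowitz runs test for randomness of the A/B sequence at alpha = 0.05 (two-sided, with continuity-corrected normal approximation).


Step 1: Compute median = 24.50; label A = above, B = below.
Labels in order: BAAABABBBA  (n_A = 5, n_B = 5)
Step 2: Count runs R = 6.
Step 3: Under H0 (random ordering), E[R] = 2*n_A*n_B/(n_A+n_B) + 1 = 2*5*5/10 + 1 = 6.0000.
        Var[R] = 2*n_A*n_B*(2*n_A*n_B - n_A - n_B) / ((n_A+n_B)^2 * (n_A+n_B-1)) = 2000/900 = 2.2222.
        SD[R] = 1.4907.
Step 4: R = E[R], so z = 0 with no continuity correction.
Step 5: Two-sided p-value via normal approximation = 2*(1 - Phi(|z|)) = 1.000000.
Step 6: alpha = 0.05. fail to reject H0.

R = 6, z = 0.0000, p = 1.000000, fail to reject H0.


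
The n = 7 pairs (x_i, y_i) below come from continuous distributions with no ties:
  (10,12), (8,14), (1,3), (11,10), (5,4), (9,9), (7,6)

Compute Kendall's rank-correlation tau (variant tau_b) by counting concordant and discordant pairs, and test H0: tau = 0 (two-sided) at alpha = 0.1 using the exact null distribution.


Step 1: Enumerate the 21 unordered pairs (i,j) with i<j and classify each by sign(x_j-x_i) * sign(y_j-y_i).
  (1,2):dx=-2,dy=+2->D; (1,3):dx=-9,dy=-9->C; (1,4):dx=+1,dy=-2->D; (1,5):dx=-5,dy=-8->C
  (1,6):dx=-1,dy=-3->C; (1,7):dx=-3,dy=-6->C; (2,3):dx=-7,dy=-11->C; (2,4):dx=+3,dy=-4->D
  (2,5):dx=-3,dy=-10->C; (2,6):dx=+1,dy=-5->D; (2,7):dx=-1,dy=-8->C; (3,4):dx=+10,dy=+7->C
  (3,5):dx=+4,dy=+1->C; (3,6):dx=+8,dy=+6->C; (3,7):dx=+6,dy=+3->C; (4,5):dx=-6,dy=-6->C
  (4,6):dx=-2,dy=-1->C; (4,7):dx=-4,dy=-4->C; (5,6):dx=+4,dy=+5->C; (5,7):dx=+2,dy=+2->C
  (6,7):dx=-2,dy=-3->C
Step 2: C = 17, D = 4, total pairs = 21.
Step 3: tau = (C - D)/(n(n-1)/2) = (17 - 4)/21 = 0.619048.
Step 4: Exact two-sided p-value (enumerate n! = 5040 permutations of y under H0): p = 0.069048.
Step 5: alpha = 0.1. reject H0.

tau_b = 0.6190 (C=17, D=4), p = 0.069048, reject H0.


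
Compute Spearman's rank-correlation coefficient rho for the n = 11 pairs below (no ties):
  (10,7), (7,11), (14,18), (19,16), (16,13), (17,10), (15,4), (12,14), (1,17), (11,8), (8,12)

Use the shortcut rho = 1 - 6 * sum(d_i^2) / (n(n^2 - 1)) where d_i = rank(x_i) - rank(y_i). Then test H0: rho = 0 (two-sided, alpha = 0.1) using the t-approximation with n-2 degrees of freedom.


Step 1: Rank x and y separately (midranks; no ties here).
rank(x): 10->4, 7->2, 14->7, 19->11, 16->9, 17->10, 15->8, 12->6, 1->1, 11->5, 8->3
rank(y): 7->2, 11->5, 18->11, 16->9, 13->7, 10->4, 4->1, 14->8, 17->10, 8->3, 12->6
Step 2: d_i = R_x(i) - R_y(i); compute d_i^2.
  (4-2)^2=4, (2-5)^2=9, (7-11)^2=16, (11-9)^2=4, (9-7)^2=4, (10-4)^2=36, (8-1)^2=49, (6-8)^2=4, (1-10)^2=81, (5-3)^2=4, (3-6)^2=9
sum(d^2) = 220.
Step 3: rho = 1 - 6*220 / (11*(11^2 - 1)) = 1 - 1320/1320 = 0.000000.
Step 4: Under H0, t = rho * sqrt((n-2)/(1-rho^2)) = 0.0000 ~ t(9).
Step 5: Two-sided p-value from the t-distribution with 9 df = 1.000000.
Step 6: alpha = 0.1. fail to reject H0.

rho = 0.0000, p = 1.000000, fail to reject H0 at alpha = 0.1.


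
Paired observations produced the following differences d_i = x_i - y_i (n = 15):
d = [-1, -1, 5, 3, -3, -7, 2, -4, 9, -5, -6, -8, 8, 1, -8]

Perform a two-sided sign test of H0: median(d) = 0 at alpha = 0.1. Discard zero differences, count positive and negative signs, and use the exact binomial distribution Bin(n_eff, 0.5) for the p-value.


Step 1: Discard zero differences. Original n = 15; n_eff = number of nonzero differences = 15.
Nonzero differences (with sign): -1, -1, +5, +3, -3, -7, +2, -4, +9, -5, -6, -8, +8, +1, -8
Step 2: Count signs: positive = 6, negative = 9.
Step 3: Under H0: P(positive) = 0.5, so the number of positives S ~ Bin(15, 0.5).
Step 4: Two-sided exact p-value = sum of Bin(15,0.5) probabilities at or below the observed probability = 0.607239.
Step 5: alpha = 0.1. fail to reject H0.

n_eff = 15, pos = 6, neg = 9, p = 0.607239, fail to reject H0.


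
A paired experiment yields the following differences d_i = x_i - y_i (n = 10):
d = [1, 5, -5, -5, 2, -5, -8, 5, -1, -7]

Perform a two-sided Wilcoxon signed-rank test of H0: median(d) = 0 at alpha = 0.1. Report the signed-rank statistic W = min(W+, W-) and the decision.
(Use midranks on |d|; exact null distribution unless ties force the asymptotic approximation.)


Step 1: Drop any zero differences (none here) and take |d_i|.
|d| = [1, 5, 5, 5, 2, 5, 8, 5, 1, 7]
Step 2: Midrank |d_i| (ties get averaged ranks).
ranks: |1|->1.5, |5|->6, |5|->6, |5|->6, |2|->3, |5|->6, |8|->10, |5|->6, |1|->1.5, |7|->9
Step 3: Attach original signs; sum ranks with positive sign and with negative sign.
W+ = 1.5 + 6 + 3 + 6 = 16.5
W- = 6 + 6 + 6 + 10 + 1.5 + 9 = 38.5
(Check: W+ + W- = 55 should equal n(n+1)/2 = 55.)
Step 4: Test statistic W = min(W+, W-) = 16.5.
Step 5: Ties in |d|, so use the tie-corrected normal approximation.
        E[W] = n(n+1)/4 = 10*11/4 = 27.5.
        Tie groups: |d|=1 (t=2), |d|=5 (t=5); sum(t^3 - t) = 126.
        Var[W] = n(n+1)(2n+1)/24 - sum(t^3-t)/48 = 2310/24 - 126/48 = 93.625.
        z = (W - E[W]) / sqrt(Var[W]) = (16.5 - 27.5) / 9.6760 = -1.1368.
        Two-sided p = 2*Phi(z) = 0.255608.
Step 6: alpha = 0.1. fail to reject H0.

W+ = 16.5, W- = 38.5, W = min = 16.5, p = 0.255608, fail to reject H0.


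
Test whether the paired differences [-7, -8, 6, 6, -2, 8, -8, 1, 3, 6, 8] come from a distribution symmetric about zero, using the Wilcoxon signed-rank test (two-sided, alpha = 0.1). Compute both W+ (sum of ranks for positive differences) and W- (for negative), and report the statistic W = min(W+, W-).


Step 1: Drop any zero differences (none here) and take |d_i|.
|d| = [7, 8, 6, 6, 2, 8, 8, 1, 3, 6, 8]
Step 2: Midrank |d_i| (ties get averaged ranks).
ranks: |7|->7, |8|->9.5, |6|->5, |6|->5, |2|->2, |8|->9.5, |8|->9.5, |1|->1, |3|->3, |6|->5, |8|->9.5
Step 3: Attach original signs; sum ranks with positive sign and with negative sign.
W+ = 5 + 5 + 9.5 + 1 + 3 + 5 + 9.5 = 38
W- = 7 + 9.5 + 2 + 9.5 = 28
(Check: W+ + W- = 66 should equal n(n+1)/2 = 66.)
Step 4: Test statistic W = min(W+, W-) = 28.
Step 5: Ties in |d|, so use the tie-corrected normal approximation.
        E[W] = n(n+1)/4 = 11*12/4 = 33.
        Tie groups: |d|=6 (t=3), |d|=8 (t=4); sum(t^3 - t) = 84.
        Var[W] = n(n+1)(2n+1)/24 - sum(t^3-t)/48 = 3036/24 - 84/48 = 124.75.
        z = (W - E[W]) / sqrt(Var[W]) = (28 - 33) / 11.1692 = -0.4477.
        Two-sided p = 2*Phi(z) = 0.654398.
Step 6: alpha = 0.1. fail to reject H0.

W+ = 38, W- = 28, W = min = 28, p = 0.654398, fail to reject H0.


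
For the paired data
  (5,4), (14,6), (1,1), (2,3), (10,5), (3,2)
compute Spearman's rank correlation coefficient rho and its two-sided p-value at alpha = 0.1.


Step 1: Rank x and y separately (midranks; no ties here).
rank(x): 5->4, 14->6, 1->1, 2->2, 10->5, 3->3
rank(y): 4->4, 6->6, 1->1, 3->3, 5->5, 2->2
Step 2: d_i = R_x(i) - R_y(i); compute d_i^2.
  (4-4)^2=0, (6-6)^2=0, (1-1)^2=0, (2-3)^2=1, (5-5)^2=0, (3-2)^2=1
sum(d^2) = 2.
Step 3: rho = 1 - 6*2 / (6*(6^2 - 1)) = 1 - 12/210 = 0.942857.
Step 4: Under H0, t = rho * sqrt((n-2)/(1-rho^2)) = 5.6595 ~ t(4).
Step 5: Two-sided p-value from the t-distribution with 4 df = 0.004805.
Step 6: alpha = 0.1. reject H0.

rho = 0.9429, p = 0.004805, reject H0 at alpha = 0.1.


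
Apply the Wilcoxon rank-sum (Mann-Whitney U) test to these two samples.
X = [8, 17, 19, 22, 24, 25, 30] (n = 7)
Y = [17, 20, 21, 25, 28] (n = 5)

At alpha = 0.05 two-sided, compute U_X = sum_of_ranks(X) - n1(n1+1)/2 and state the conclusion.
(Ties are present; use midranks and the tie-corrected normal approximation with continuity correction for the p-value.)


Step 1: Combine and sort all 12 observations; assign midranks.
sorted (value, group): (8,X), (17,X), (17,Y), (19,X), (20,Y), (21,Y), (22,X), (24,X), (25,X), (25,Y), (28,Y), (30,X)
ranks: 8->1, 17->2.5, 17->2.5, 19->4, 20->5, 21->6, 22->7, 24->8, 25->9.5, 25->9.5, 28->11, 30->12
Step 2: Rank sum for X: R1 = 1 + 2.5 + 4 + 7 + 8 + 9.5 + 12 = 44.
Step 3: U_X = R1 - n1(n1+1)/2 = 44 - 7*8/2 = 44 - 28 = 16.
       U_Y = n1*n2 - U_X = 35 - 16 = 19.
Step 4: Ties are present, so use the tie-corrected normal approximation (with continuity correction) for the p-value.
Step 5: p-value = 0.870542; compare to alpha = 0.05. fail to reject H0.

U_X = 16, p = 0.870542, fail to reject H0 at alpha = 0.05.


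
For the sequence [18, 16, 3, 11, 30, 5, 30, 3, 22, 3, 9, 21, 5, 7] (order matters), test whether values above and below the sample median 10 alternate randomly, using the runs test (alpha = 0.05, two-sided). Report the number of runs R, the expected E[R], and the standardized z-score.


Step 1: Compute median = 10; label A = above, B = below.
Labels in order: AABAABABABBABB  (n_A = 7, n_B = 7)
Step 2: Count runs R = 10.
Step 3: Under H0 (random ordering), E[R] = 2*n_A*n_B/(n_A+n_B) + 1 = 2*7*7/14 + 1 = 8.0000.
        Var[R] = 2*n_A*n_B*(2*n_A*n_B - n_A - n_B) / ((n_A+n_B)^2 * (n_A+n_B-1)) = 8232/2548 = 3.2308.
        SD[R] = 1.7974.
Step 4: Continuity-corrected z = (R - 0.5 - E[R]) / SD[R] = (10 - 0.5 - 8.0000) / 1.7974 = 0.8345.
Step 5: Two-sided p-value via normal approximation = 2*(1 - Phi(|z|)) = 0.403986.
Step 6: alpha = 0.05. fail to reject H0.

R = 10, z = 0.8345, p = 0.403986, fail to reject H0.


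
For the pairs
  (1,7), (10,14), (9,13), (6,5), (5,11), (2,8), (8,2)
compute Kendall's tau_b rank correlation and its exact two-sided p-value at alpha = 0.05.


Step 1: Enumerate the 21 unordered pairs (i,j) with i<j and classify each by sign(x_j-x_i) * sign(y_j-y_i).
  (1,2):dx=+9,dy=+7->C; (1,3):dx=+8,dy=+6->C; (1,4):dx=+5,dy=-2->D; (1,5):dx=+4,dy=+4->C
  (1,6):dx=+1,dy=+1->C; (1,7):dx=+7,dy=-5->D; (2,3):dx=-1,dy=-1->C; (2,4):dx=-4,dy=-9->C
  (2,5):dx=-5,dy=-3->C; (2,6):dx=-8,dy=-6->C; (2,7):dx=-2,dy=-12->C; (3,4):dx=-3,dy=-8->C
  (3,5):dx=-4,dy=-2->C; (3,6):dx=-7,dy=-5->C; (3,7):dx=-1,dy=-11->C; (4,5):dx=-1,dy=+6->D
  (4,6):dx=-4,dy=+3->D; (4,7):dx=+2,dy=-3->D; (5,6):dx=-3,dy=-3->C; (5,7):dx=+3,dy=-9->D
  (6,7):dx=+6,dy=-6->D
Step 2: C = 14, D = 7, total pairs = 21.
Step 3: tau = (C - D)/(n(n-1)/2) = (14 - 7)/21 = 0.333333.
Step 4: Exact two-sided p-value (enumerate n! = 5040 permutations of y under H0): p = 0.381349.
Step 5: alpha = 0.05. fail to reject H0.

tau_b = 0.3333 (C=14, D=7), p = 0.381349, fail to reject H0.


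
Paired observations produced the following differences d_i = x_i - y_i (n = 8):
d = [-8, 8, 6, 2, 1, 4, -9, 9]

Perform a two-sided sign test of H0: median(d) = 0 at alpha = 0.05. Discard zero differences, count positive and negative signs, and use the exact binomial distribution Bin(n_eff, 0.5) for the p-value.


Step 1: Discard zero differences. Original n = 8; n_eff = number of nonzero differences = 8.
Nonzero differences (with sign): -8, +8, +6, +2, +1, +4, -9, +9
Step 2: Count signs: positive = 6, negative = 2.
Step 3: Under H0: P(positive) = 0.5, so the number of positives S ~ Bin(8, 0.5).
Step 4: Two-sided exact p-value = sum of Bin(8,0.5) probabilities at or below the observed probability = 0.289062.
Step 5: alpha = 0.05. fail to reject H0.

n_eff = 8, pos = 6, neg = 2, p = 0.289062, fail to reject H0.


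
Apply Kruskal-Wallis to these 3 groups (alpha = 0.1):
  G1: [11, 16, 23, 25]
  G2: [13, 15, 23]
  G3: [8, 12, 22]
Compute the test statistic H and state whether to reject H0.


Step 1: Combine all N = 10 observations and assign midranks.
sorted (value, group, rank): (8,G3,1), (11,G1,2), (12,G3,3), (13,G2,4), (15,G2,5), (16,G1,6), (22,G3,7), (23,G1,8.5), (23,G2,8.5), (25,G1,10)
Step 2: Sum ranks within each group.
R_1 = 26.5 (n_1 = 4)
R_2 = 17.5 (n_2 = 3)
R_3 = 11 (n_3 = 3)
Step 3: H = 12/(N(N+1)) * sum(R_i^2/n_i) - 3(N+1)
     = 12/(10*11) * (26.5^2/4 + 17.5^2/3 + 11^2/3) - 3*11
     = 0.109091 * 317.979 - 33
     = 1.688636.
Step 4: Ties present; correction factor C = 1 - 6/(10^3 - 10) = 0.993939. Corrected H = 1.688636 / 0.993939 = 1.698933.
Step 5: Under H0, H ~ chi^2(2); p-value = 0.427643.
Step 6: alpha = 0.1. fail to reject H0.

H = 1.6989, df = 2, p = 0.427643, fail to reject H0.


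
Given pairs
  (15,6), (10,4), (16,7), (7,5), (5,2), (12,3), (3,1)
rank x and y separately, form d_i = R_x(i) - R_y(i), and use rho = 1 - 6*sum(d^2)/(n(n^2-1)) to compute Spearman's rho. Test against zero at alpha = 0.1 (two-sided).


Step 1: Rank x and y separately (midranks; no ties here).
rank(x): 15->6, 10->4, 16->7, 7->3, 5->2, 12->5, 3->1
rank(y): 6->6, 4->4, 7->7, 5->5, 2->2, 3->3, 1->1
Step 2: d_i = R_x(i) - R_y(i); compute d_i^2.
  (6-6)^2=0, (4-4)^2=0, (7-7)^2=0, (3-5)^2=4, (2-2)^2=0, (5-3)^2=4, (1-1)^2=0
sum(d^2) = 8.
Step 3: rho = 1 - 6*8 / (7*(7^2 - 1)) = 1 - 48/336 = 0.857143.
Step 4: Under H0, t = rho * sqrt((n-2)/(1-rho^2)) = 3.7210 ~ t(5).
Step 5: Two-sided p-value from the t-distribution with 5 df = 0.013697.
Step 6: alpha = 0.1. reject H0.

rho = 0.8571, p = 0.013697, reject H0 at alpha = 0.1.


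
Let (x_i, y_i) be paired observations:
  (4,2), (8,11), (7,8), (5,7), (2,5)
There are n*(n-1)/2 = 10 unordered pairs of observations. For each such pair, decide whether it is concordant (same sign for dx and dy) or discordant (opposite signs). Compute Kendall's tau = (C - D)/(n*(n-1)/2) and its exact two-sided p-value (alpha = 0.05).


Step 1: Enumerate the 10 unordered pairs (i,j) with i<j and classify each by sign(x_j-x_i) * sign(y_j-y_i).
  (1,2):dx=+4,dy=+9->C; (1,3):dx=+3,dy=+6->C; (1,4):dx=+1,dy=+5->C; (1,5):dx=-2,dy=+3->D
  (2,3):dx=-1,dy=-3->C; (2,4):dx=-3,dy=-4->C; (2,5):dx=-6,dy=-6->C; (3,4):dx=-2,dy=-1->C
  (3,5):dx=-5,dy=-3->C; (4,5):dx=-3,dy=-2->C
Step 2: C = 9, D = 1, total pairs = 10.
Step 3: tau = (C - D)/(n(n-1)/2) = (9 - 1)/10 = 0.800000.
Step 4: Exact two-sided p-value (enumerate n! = 120 permutations of y under H0): p = 0.083333.
Step 5: alpha = 0.05. fail to reject H0.

tau_b = 0.8000 (C=9, D=1), p = 0.083333, fail to reject H0.


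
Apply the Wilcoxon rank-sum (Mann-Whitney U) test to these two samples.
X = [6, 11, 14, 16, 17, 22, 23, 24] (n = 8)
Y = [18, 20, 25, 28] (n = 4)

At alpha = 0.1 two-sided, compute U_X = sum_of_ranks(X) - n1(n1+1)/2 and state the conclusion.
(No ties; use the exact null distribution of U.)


Step 1: Combine and sort all 12 observations; assign midranks.
sorted (value, group): (6,X), (11,X), (14,X), (16,X), (17,X), (18,Y), (20,Y), (22,X), (23,X), (24,X), (25,Y), (28,Y)
ranks: 6->1, 11->2, 14->3, 16->4, 17->5, 18->6, 20->7, 22->8, 23->9, 24->10, 25->11, 28->12
Step 2: Rank sum for X: R1 = 1 + 2 + 3 + 4 + 5 + 8 + 9 + 10 = 42.
Step 3: U_X = R1 - n1(n1+1)/2 = 42 - 8*9/2 = 42 - 36 = 6.
       U_Y = n1*n2 - U_X = 32 - 6 = 26.
Step 4: No ties, so the exact null distribution of U (based on enumerating the C(12,8) = 495 equally likely rank assignments) gives the two-sided p-value.
Step 5: p-value = 0.109091; compare to alpha = 0.1. fail to reject H0.

U_X = 6, p = 0.109091, fail to reject H0 at alpha = 0.1.


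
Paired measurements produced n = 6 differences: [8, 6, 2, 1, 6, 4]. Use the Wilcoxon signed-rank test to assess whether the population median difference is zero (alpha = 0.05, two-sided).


Step 1: Drop any zero differences (none here) and take |d_i|.
|d| = [8, 6, 2, 1, 6, 4]
Step 2: Midrank |d_i| (ties get averaged ranks).
ranks: |8|->6, |6|->4.5, |2|->2, |1|->1, |6|->4.5, |4|->3
Step 3: Attach original signs; sum ranks with positive sign and with negative sign.
W+ = 6 + 4.5 + 2 + 1 + 4.5 + 3 = 21
W- = 0 = 0
(Check: W+ + W- = 21 should equal n(n+1)/2 = 21.)
Step 4: Test statistic W = min(W+, W-) = 0.
Step 5: Ties in |d|, so use the tie-corrected normal approximation.
        E[W] = n(n+1)/4 = 6*7/4 = 10.5.
        Tie groups: |d|=6 (t=2); sum(t^3 - t) = 6.
        Var[W] = n(n+1)(2n+1)/24 - sum(t^3-t)/48 = 546/24 - 6/48 = 22.625.
        z = (W - E[W]) / sqrt(Var[W]) = (0 - 10.5) / 4.7566 = -2.2075.
        Two-sided p = 2*Phi(z) = 0.027281.
Step 6: alpha = 0.05. reject H0.

W+ = 21, W- = 0, W = min = 0, p = 0.027281, reject H0.


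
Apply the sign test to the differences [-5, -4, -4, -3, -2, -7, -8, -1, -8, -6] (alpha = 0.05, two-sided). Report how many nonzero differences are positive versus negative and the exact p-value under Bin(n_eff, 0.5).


Step 1: Discard zero differences. Original n = 10; n_eff = number of nonzero differences = 10.
Nonzero differences (with sign): -5, -4, -4, -3, -2, -7, -8, -1, -8, -6
Step 2: Count signs: positive = 0, negative = 10.
Step 3: Under H0: P(positive) = 0.5, so the number of positives S ~ Bin(10, 0.5).
Step 4: Two-sided exact p-value = sum of Bin(10,0.5) probabilities at or below the observed probability = 0.001953.
Step 5: alpha = 0.05. reject H0.

n_eff = 10, pos = 0, neg = 10, p = 0.001953, reject H0.


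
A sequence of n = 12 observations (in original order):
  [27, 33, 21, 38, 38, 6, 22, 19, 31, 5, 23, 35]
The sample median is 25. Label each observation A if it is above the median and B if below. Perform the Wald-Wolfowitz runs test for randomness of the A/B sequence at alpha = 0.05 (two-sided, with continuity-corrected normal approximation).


Step 1: Compute median = 25; label A = above, B = below.
Labels in order: AABAABBBABBA  (n_A = 6, n_B = 6)
Step 2: Count runs R = 7.
Step 3: Under H0 (random ordering), E[R] = 2*n_A*n_B/(n_A+n_B) + 1 = 2*6*6/12 + 1 = 7.0000.
        Var[R] = 2*n_A*n_B*(2*n_A*n_B - n_A - n_B) / ((n_A+n_B)^2 * (n_A+n_B-1)) = 4320/1584 = 2.7273.
        SD[R] = 1.6514.
Step 4: R = E[R], so z = 0 with no continuity correction.
Step 5: Two-sided p-value via normal approximation = 2*(1 - Phi(|z|)) = 1.000000.
Step 6: alpha = 0.05. fail to reject H0.

R = 7, z = 0.0000, p = 1.000000, fail to reject H0.


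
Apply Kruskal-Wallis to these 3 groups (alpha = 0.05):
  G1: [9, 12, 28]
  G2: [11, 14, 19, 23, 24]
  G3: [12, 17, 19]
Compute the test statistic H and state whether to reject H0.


Step 1: Combine all N = 11 observations and assign midranks.
sorted (value, group, rank): (9,G1,1), (11,G2,2), (12,G1,3.5), (12,G3,3.5), (14,G2,5), (17,G3,6), (19,G2,7.5), (19,G3,7.5), (23,G2,9), (24,G2,10), (28,G1,11)
Step 2: Sum ranks within each group.
R_1 = 15.5 (n_1 = 3)
R_2 = 33.5 (n_2 = 5)
R_3 = 17 (n_3 = 3)
Step 3: H = 12/(N(N+1)) * sum(R_i^2/n_i) - 3(N+1)
     = 12/(11*12) * (15.5^2/3 + 33.5^2/5 + 17^2/3) - 3*12
     = 0.090909 * 400.867 - 36
     = 0.442424.
Step 4: Ties present; correction factor C = 1 - 12/(11^3 - 11) = 0.990909. Corrected H = 0.442424 / 0.990909 = 0.446483.
Step 5: Under H0, H ~ chi^2(2); p-value = 0.799922.
Step 6: alpha = 0.05. fail to reject H0.

H = 0.4465, df = 2, p = 0.799922, fail to reject H0.


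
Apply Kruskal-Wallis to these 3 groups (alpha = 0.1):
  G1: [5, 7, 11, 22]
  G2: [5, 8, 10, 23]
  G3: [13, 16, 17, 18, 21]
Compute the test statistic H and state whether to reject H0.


Step 1: Combine all N = 13 observations and assign midranks.
sorted (value, group, rank): (5,G1,1.5), (5,G2,1.5), (7,G1,3), (8,G2,4), (10,G2,5), (11,G1,6), (13,G3,7), (16,G3,8), (17,G3,9), (18,G3,10), (21,G3,11), (22,G1,12), (23,G2,13)
Step 2: Sum ranks within each group.
R_1 = 22.5 (n_1 = 4)
R_2 = 23.5 (n_2 = 4)
R_3 = 45 (n_3 = 5)
Step 3: H = 12/(N(N+1)) * sum(R_i^2/n_i) - 3(N+1)
     = 12/(13*14) * (22.5^2/4 + 23.5^2/4 + 45^2/5) - 3*14
     = 0.065934 * 669.625 - 42
     = 2.151099.
Step 4: Ties present; correction factor C = 1 - 6/(13^3 - 13) = 0.997253. Corrected H = 2.151099 / 0.997253 = 2.157025.
Step 5: Under H0, H ~ chi^2(2); p-value = 0.340101.
Step 6: alpha = 0.1. fail to reject H0.

H = 2.1570, df = 2, p = 0.340101, fail to reject H0.


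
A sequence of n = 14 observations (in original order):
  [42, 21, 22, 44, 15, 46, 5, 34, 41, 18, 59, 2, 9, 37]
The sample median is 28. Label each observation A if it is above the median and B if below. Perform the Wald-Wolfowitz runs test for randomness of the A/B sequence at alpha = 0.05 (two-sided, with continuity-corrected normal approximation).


Step 1: Compute median = 28; label A = above, B = below.
Labels in order: ABBABABAABABBA  (n_A = 7, n_B = 7)
Step 2: Count runs R = 11.
Step 3: Under H0 (random ordering), E[R] = 2*n_A*n_B/(n_A+n_B) + 1 = 2*7*7/14 + 1 = 8.0000.
        Var[R] = 2*n_A*n_B*(2*n_A*n_B - n_A - n_B) / ((n_A+n_B)^2 * (n_A+n_B-1)) = 8232/2548 = 3.2308.
        SD[R] = 1.7974.
Step 4: Continuity-corrected z = (R - 0.5 - E[R]) / SD[R] = (11 - 0.5 - 8.0000) / 1.7974 = 1.3909.
Step 5: Two-sided p-value via normal approximation = 2*(1 - Phi(|z|)) = 0.164264.
Step 6: alpha = 0.05. fail to reject H0.

R = 11, z = 1.3909, p = 0.164264, fail to reject H0.


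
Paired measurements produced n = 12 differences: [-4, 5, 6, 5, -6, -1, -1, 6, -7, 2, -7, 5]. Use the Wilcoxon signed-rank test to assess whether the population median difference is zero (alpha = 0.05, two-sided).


Step 1: Drop any zero differences (none here) and take |d_i|.
|d| = [4, 5, 6, 5, 6, 1, 1, 6, 7, 2, 7, 5]
Step 2: Midrank |d_i| (ties get averaged ranks).
ranks: |4|->4, |5|->6, |6|->9, |5|->6, |6|->9, |1|->1.5, |1|->1.5, |6|->9, |7|->11.5, |2|->3, |7|->11.5, |5|->6
Step 3: Attach original signs; sum ranks with positive sign and with negative sign.
W+ = 6 + 9 + 6 + 9 + 3 + 6 = 39
W- = 4 + 9 + 1.5 + 1.5 + 11.5 + 11.5 = 39
(Check: W+ + W- = 78 should equal n(n+1)/2 = 78.)
Step 4: Test statistic W = min(W+, W-) = 39.
Step 5: Ties in |d|, so use the tie-corrected normal approximation.
        E[W] = n(n+1)/4 = 12*13/4 = 39.
        Tie groups: |d|=1 (t=2), |d|=5 (t=3), |d|=6 (t=3), |d|=7 (t=2); sum(t^3 - t) = 60.
        Var[W] = n(n+1)(2n+1)/24 - sum(t^3-t)/48 = 3900/24 - 60/48 = 161.25.
        z = (W - E[W]) / sqrt(Var[W]) = (39 - 39) / 12.6984 = 0.0000.
        Two-sided p = 2*Phi(z) = 1.000000.
Step 6: alpha = 0.05. fail to reject H0.

W+ = 39, W- = 39, W = min = 39, p = 1.000000, fail to reject H0.


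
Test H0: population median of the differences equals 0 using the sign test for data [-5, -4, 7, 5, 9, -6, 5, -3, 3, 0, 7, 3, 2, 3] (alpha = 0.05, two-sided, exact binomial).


Step 1: Discard zero differences. Original n = 14; n_eff = number of nonzero differences = 13.
Nonzero differences (with sign): -5, -4, +7, +5, +9, -6, +5, -3, +3, +7, +3, +2, +3
Step 2: Count signs: positive = 9, negative = 4.
Step 3: Under H0: P(positive) = 0.5, so the number of positives S ~ Bin(13, 0.5).
Step 4: Two-sided exact p-value = sum of Bin(13,0.5) probabilities at or below the observed probability = 0.266846.
Step 5: alpha = 0.05. fail to reject H0.

n_eff = 13, pos = 9, neg = 4, p = 0.266846, fail to reject H0.


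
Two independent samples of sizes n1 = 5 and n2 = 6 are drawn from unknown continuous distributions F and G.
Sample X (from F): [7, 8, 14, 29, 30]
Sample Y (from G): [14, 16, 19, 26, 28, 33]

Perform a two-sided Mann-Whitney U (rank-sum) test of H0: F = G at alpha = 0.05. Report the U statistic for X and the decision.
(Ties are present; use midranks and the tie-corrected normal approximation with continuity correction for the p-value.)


Step 1: Combine and sort all 11 observations; assign midranks.
sorted (value, group): (7,X), (8,X), (14,X), (14,Y), (16,Y), (19,Y), (26,Y), (28,Y), (29,X), (30,X), (33,Y)
ranks: 7->1, 8->2, 14->3.5, 14->3.5, 16->5, 19->6, 26->7, 28->8, 29->9, 30->10, 33->11
Step 2: Rank sum for X: R1 = 1 + 2 + 3.5 + 9 + 10 = 25.5.
Step 3: U_X = R1 - n1(n1+1)/2 = 25.5 - 5*6/2 = 25.5 - 15 = 10.5.
       U_Y = n1*n2 - U_X = 30 - 10.5 = 19.5.
Step 4: Ties are present, so use the tie-corrected normal approximation (with continuity correction) for the p-value.
Step 5: p-value = 0.464192; compare to alpha = 0.05. fail to reject H0.

U_X = 10.5, p = 0.464192, fail to reject H0 at alpha = 0.05.


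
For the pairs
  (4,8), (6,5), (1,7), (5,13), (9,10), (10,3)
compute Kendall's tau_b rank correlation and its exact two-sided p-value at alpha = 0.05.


Step 1: Enumerate the 15 unordered pairs (i,j) with i<j and classify each by sign(x_j-x_i) * sign(y_j-y_i).
  (1,2):dx=+2,dy=-3->D; (1,3):dx=-3,dy=-1->C; (1,4):dx=+1,dy=+5->C; (1,5):dx=+5,dy=+2->C
  (1,6):dx=+6,dy=-5->D; (2,3):dx=-5,dy=+2->D; (2,4):dx=-1,dy=+8->D; (2,5):dx=+3,dy=+5->C
  (2,6):dx=+4,dy=-2->D; (3,4):dx=+4,dy=+6->C; (3,5):dx=+8,dy=+3->C; (3,6):dx=+9,dy=-4->D
  (4,5):dx=+4,dy=-3->D; (4,6):dx=+5,dy=-10->D; (5,6):dx=+1,dy=-7->D
Step 2: C = 6, D = 9, total pairs = 15.
Step 3: tau = (C - D)/(n(n-1)/2) = (6 - 9)/15 = -0.200000.
Step 4: Exact two-sided p-value (enumerate n! = 720 permutations of y under H0): p = 0.719444.
Step 5: alpha = 0.05. fail to reject H0.

tau_b = -0.2000 (C=6, D=9), p = 0.719444, fail to reject H0.


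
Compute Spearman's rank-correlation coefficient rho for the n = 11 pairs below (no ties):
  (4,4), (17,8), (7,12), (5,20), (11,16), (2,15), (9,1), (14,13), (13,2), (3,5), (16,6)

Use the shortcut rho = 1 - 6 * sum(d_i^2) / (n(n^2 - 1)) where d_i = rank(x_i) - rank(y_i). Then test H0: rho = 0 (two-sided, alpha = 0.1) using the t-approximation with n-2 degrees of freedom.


Step 1: Rank x and y separately (midranks; no ties here).
rank(x): 4->3, 17->11, 7->5, 5->4, 11->7, 2->1, 9->6, 14->9, 13->8, 3->2, 16->10
rank(y): 4->3, 8->6, 12->7, 20->11, 16->10, 15->9, 1->1, 13->8, 2->2, 5->4, 6->5
Step 2: d_i = R_x(i) - R_y(i); compute d_i^2.
  (3-3)^2=0, (11-6)^2=25, (5-7)^2=4, (4-11)^2=49, (7-10)^2=9, (1-9)^2=64, (6-1)^2=25, (9-8)^2=1, (8-2)^2=36, (2-4)^2=4, (10-5)^2=25
sum(d^2) = 242.
Step 3: rho = 1 - 6*242 / (11*(11^2 - 1)) = 1 - 1452/1320 = -0.100000.
Step 4: Under H0, t = rho * sqrt((n-2)/(1-rho^2)) = -0.3015 ~ t(9).
Step 5: Two-sided p-value from the t-distribution with 9 df = 0.769875.
Step 6: alpha = 0.1. fail to reject H0.

rho = -0.1000, p = 0.769875, fail to reject H0 at alpha = 0.1.


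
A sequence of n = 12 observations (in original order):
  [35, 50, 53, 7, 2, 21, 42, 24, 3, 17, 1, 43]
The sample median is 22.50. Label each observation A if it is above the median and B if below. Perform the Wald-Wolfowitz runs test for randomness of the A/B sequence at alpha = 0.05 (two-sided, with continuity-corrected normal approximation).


Step 1: Compute median = 22.50; label A = above, B = below.
Labels in order: AAABBBAABBBA  (n_A = 6, n_B = 6)
Step 2: Count runs R = 5.
Step 3: Under H0 (random ordering), E[R] = 2*n_A*n_B/(n_A+n_B) + 1 = 2*6*6/12 + 1 = 7.0000.
        Var[R] = 2*n_A*n_B*(2*n_A*n_B - n_A - n_B) / ((n_A+n_B)^2 * (n_A+n_B-1)) = 4320/1584 = 2.7273.
        SD[R] = 1.6514.
Step 4: Continuity-corrected z = (R + 0.5 - E[R]) / SD[R] = (5 + 0.5 - 7.0000) / 1.6514 = -0.9083.
Step 5: Two-sided p-value via normal approximation = 2*(1 - Phi(|z|)) = 0.363722.
Step 6: alpha = 0.05. fail to reject H0.

R = 5, z = -0.9083, p = 0.363722, fail to reject H0.


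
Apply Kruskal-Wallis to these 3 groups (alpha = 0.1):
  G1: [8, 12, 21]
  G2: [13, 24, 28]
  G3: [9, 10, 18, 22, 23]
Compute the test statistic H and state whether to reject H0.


Step 1: Combine all N = 11 observations and assign midranks.
sorted (value, group, rank): (8,G1,1), (9,G3,2), (10,G3,3), (12,G1,4), (13,G2,5), (18,G3,6), (21,G1,7), (22,G3,8), (23,G3,9), (24,G2,10), (28,G2,11)
Step 2: Sum ranks within each group.
R_1 = 12 (n_1 = 3)
R_2 = 26 (n_2 = 3)
R_3 = 28 (n_3 = 5)
Step 3: H = 12/(N(N+1)) * sum(R_i^2/n_i) - 3(N+1)
     = 12/(11*12) * (12^2/3 + 26^2/3 + 28^2/5) - 3*12
     = 0.090909 * 430.133 - 36
     = 3.103030.
Step 4: No ties, so H is used without correction.
Step 5: Under H0, H ~ chi^2(2); p-value = 0.211927.
Step 6: alpha = 0.1. fail to reject H0.

H = 3.1030, df = 2, p = 0.211927, fail to reject H0.


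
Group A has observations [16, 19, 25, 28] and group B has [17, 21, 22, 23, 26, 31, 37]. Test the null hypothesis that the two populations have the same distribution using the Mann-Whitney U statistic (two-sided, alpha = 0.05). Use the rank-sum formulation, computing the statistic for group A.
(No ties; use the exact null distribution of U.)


Step 1: Combine and sort all 11 observations; assign midranks.
sorted (value, group): (16,X), (17,Y), (19,X), (21,Y), (22,Y), (23,Y), (25,X), (26,Y), (28,X), (31,Y), (37,Y)
ranks: 16->1, 17->2, 19->3, 21->4, 22->5, 23->6, 25->7, 26->8, 28->9, 31->10, 37->11
Step 2: Rank sum for X: R1 = 1 + 3 + 7 + 9 = 20.
Step 3: U_X = R1 - n1(n1+1)/2 = 20 - 4*5/2 = 20 - 10 = 10.
       U_Y = n1*n2 - U_X = 28 - 10 = 18.
Step 4: No ties, so the exact null distribution of U (based on enumerating the C(11,4) = 330 equally likely rank assignments) gives the two-sided p-value.
Step 5: p-value = 0.527273; compare to alpha = 0.05. fail to reject H0.

U_X = 10, p = 0.527273, fail to reject H0 at alpha = 0.05.


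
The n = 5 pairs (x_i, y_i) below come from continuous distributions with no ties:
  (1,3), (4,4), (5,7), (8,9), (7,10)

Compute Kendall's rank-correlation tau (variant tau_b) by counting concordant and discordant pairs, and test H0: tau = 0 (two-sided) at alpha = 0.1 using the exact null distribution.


Step 1: Enumerate the 10 unordered pairs (i,j) with i<j and classify each by sign(x_j-x_i) * sign(y_j-y_i).
  (1,2):dx=+3,dy=+1->C; (1,3):dx=+4,dy=+4->C; (1,4):dx=+7,dy=+6->C; (1,5):dx=+6,dy=+7->C
  (2,3):dx=+1,dy=+3->C; (2,4):dx=+4,dy=+5->C; (2,5):dx=+3,dy=+6->C; (3,4):dx=+3,dy=+2->C
  (3,5):dx=+2,dy=+3->C; (4,5):dx=-1,dy=+1->D
Step 2: C = 9, D = 1, total pairs = 10.
Step 3: tau = (C - D)/(n(n-1)/2) = (9 - 1)/10 = 0.800000.
Step 4: Exact two-sided p-value (enumerate n! = 120 permutations of y under H0): p = 0.083333.
Step 5: alpha = 0.1. reject H0.

tau_b = 0.8000 (C=9, D=1), p = 0.083333, reject H0.


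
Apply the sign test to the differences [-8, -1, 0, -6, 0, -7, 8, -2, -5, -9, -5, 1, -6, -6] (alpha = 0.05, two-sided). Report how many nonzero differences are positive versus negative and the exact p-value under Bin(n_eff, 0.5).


Step 1: Discard zero differences. Original n = 14; n_eff = number of nonzero differences = 12.
Nonzero differences (with sign): -8, -1, -6, -7, +8, -2, -5, -9, -5, +1, -6, -6
Step 2: Count signs: positive = 2, negative = 10.
Step 3: Under H0: P(positive) = 0.5, so the number of positives S ~ Bin(12, 0.5).
Step 4: Two-sided exact p-value = sum of Bin(12,0.5) probabilities at or below the observed probability = 0.038574.
Step 5: alpha = 0.05. reject H0.

n_eff = 12, pos = 2, neg = 10, p = 0.038574, reject H0.


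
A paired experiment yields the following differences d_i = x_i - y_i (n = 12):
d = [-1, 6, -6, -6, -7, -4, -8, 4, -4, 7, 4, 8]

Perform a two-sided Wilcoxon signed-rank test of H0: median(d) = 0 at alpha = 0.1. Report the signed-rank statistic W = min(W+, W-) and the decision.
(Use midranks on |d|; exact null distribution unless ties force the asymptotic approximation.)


Step 1: Drop any zero differences (none here) and take |d_i|.
|d| = [1, 6, 6, 6, 7, 4, 8, 4, 4, 7, 4, 8]
Step 2: Midrank |d_i| (ties get averaged ranks).
ranks: |1|->1, |6|->7, |6|->7, |6|->7, |7|->9.5, |4|->3.5, |8|->11.5, |4|->3.5, |4|->3.5, |7|->9.5, |4|->3.5, |8|->11.5
Step 3: Attach original signs; sum ranks with positive sign and with negative sign.
W+ = 7 + 3.5 + 9.5 + 3.5 + 11.5 = 35
W- = 1 + 7 + 7 + 9.5 + 3.5 + 11.5 + 3.5 = 43
(Check: W+ + W- = 78 should equal n(n+1)/2 = 78.)
Step 4: Test statistic W = min(W+, W-) = 35.
Step 5: Ties in |d|, so use the tie-corrected normal approximation.
        E[W] = n(n+1)/4 = 12*13/4 = 39.
        Tie groups: |d|=4 (t=4), |d|=6 (t=3), |d|=7 (t=2), |d|=8 (t=2); sum(t^3 - t) = 96.
        Var[W] = n(n+1)(2n+1)/24 - sum(t^3-t)/48 = 3900/24 - 96/48 = 160.5.
        z = (W - E[W]) / sqrt(Var[W]) = (35 - 39) / 12.6689 = -0.3157.
        Two-sided p = 2*Phi(z) = 0.752204.
Step 6: alpha = 0.1. fail to reject H0.

W+ = 35, W- = 43, W = min = 35, p = 0.752204, fail to reject H0.


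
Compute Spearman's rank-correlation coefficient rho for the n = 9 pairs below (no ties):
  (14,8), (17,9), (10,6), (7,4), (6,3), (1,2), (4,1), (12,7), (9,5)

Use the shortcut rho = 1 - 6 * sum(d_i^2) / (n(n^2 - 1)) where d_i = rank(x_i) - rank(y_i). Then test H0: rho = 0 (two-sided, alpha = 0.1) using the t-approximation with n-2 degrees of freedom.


Step 1: Rank x and y separately (midranks; no ties here).
rank(x): 14->8, 17->9, 10->6, 7->4, 6->3, 1->1, 4->2, 12->7, 9->5
rank(y): 8->8, 9->9, 6->6, 4->4, 3->3, 2->2, 1->1, 7->7, 5->5
Step 2: d_i = R_x(i) - R_y(i); compute d_i^2.
  (8-8)^2=0, (9-9)^2=0, (6-6)^2=0, (4-4)^2=0, (3-3)^2=0, (1-2)^2=1, (2-1)^2=1, (7-7)^2=0, (5-5)^2=0
sum(d^2) = 2.
Step 3: rho = 1 - 6*2 / (9*(9^2 - 1)) = 1 - 12/720 = 0.983333.
Step 4: Under H0, t = rho * sqrt((n-2)/(1-rho^2)) = 14.3096 ~ t(7).
Step 5: Two-sided p-value from the t-distribution with 7 df = 0.000002.
Step 6: alpha = 0.1. reject H0.

rho = 0.9833, p = 0.000002, reject H0 at alpha = 0.1.


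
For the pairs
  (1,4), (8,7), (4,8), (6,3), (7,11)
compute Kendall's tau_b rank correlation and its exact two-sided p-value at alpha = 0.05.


Step 1: Enumerate the 10 unordered pairs (i,j) with i<j and classify each by sign(x_j-x_i) * sign(y_j-y_i).
  (1,2):dx=+7,dy=+3->C; (1,3):dx=+3,dy=+4->C; (1,4):dx=+5,dy=-1->D; (1,5):dx=+6,dy=+7->C
  (2,3):dx=-4,dy=+1->D; (2,4):dx=-2,dy=-4->C; (2,5):dx=-1,dy=+4->D; (3,4):dx=+2,dy=-5->D
  (3,5):dx=+3,dy=+3->C; (4,5):dx=+1,dy=+8->C
Step 2: C = 6, D = 4, total pairs = 10.
Step 3: tau = (C - D)/(n(n-1)/2) = (6 - 4)/10 = 0.200000.
Step 4: Exact two-sided p-value (enumerate n! = 120 permutations of y under H0): p = 0.816667.
Step 5: alpha = 0.05. fail to reject H0.

tau_b = 0.2000 (C=6, D=4), p = 0.816667, fail to reject H0.


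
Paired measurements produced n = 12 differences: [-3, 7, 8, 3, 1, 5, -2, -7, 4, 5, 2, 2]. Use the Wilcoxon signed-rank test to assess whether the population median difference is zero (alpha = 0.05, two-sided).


Step 1: Drop any zero differences (none here) and take |d_i|.
|d| = [3, 7, 8, 3, 1, 5, 2, 7, 4, 5, 2, 2]
Step 2: Midrank |d_i| (ties get averaged ranks).
ranks: |3|->5.5, |7|->10.5, |8|->12, |3|->5.5, |1|->1, |5|->8.5, |2|->3, |7|->10.5, |4|->7, |5|->8.5, |2|->3, |2|->3
Step 3: Attach original signs; sum ranks with positive sign and with negative sign.
W+ = 10.5 + 12 + 5.5 + 1 + 8.5 + 7 + 8.5 + 3 + 3 = 59
W- = 5.5 + 3 + 10.5 = 19
(Check: W+ + W- = 78 should equal n(n+1)/2 = 78.)
Step 4: Test statistic W = min(W+, W-) = 19.
Step 5: Ties in |d|, so use the tie-corrected normal approximation.
        E[W] = n(n+1)/4 = 12*13/4 = 39.
        Tie groups: |d|=2 (t=3), |d|=3 (t=2), |d|=5 (t=2), |d|=7 (t=2); sum(t^3 - t) = 42.
        Var[W] = n(n+1)(2n+1)/24 - sum(t^3-t)/48 = 3900/24 - 42/48 = 161.625.
        z = (W - E[W]) / sqrt(Var[W]) = (19 - 39) / 12.7132 = -1.5732.
        Two-sided p = 2*Phi(z) = 0.115679.
Step 6: alpha = 0.05. fail to reject H0.

W+ = 59, W- = 19, W = min = 19, p = 0.115679, fail to reject H0.


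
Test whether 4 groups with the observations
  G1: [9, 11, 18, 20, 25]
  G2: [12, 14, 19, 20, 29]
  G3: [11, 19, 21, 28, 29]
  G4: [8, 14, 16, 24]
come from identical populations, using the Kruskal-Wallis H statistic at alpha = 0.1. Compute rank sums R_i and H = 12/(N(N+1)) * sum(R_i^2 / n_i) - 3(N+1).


Step 1: Combine all N = 19 observations and assign midranks.
sorted (value, group, rank): (8,G4,1), (9,G1,2), (11,G1,3.5), (11,G3,3.5), (12,G2,5), (14,G2,6.5), (14,G4,6.5), (16,G4,8), (18,G1,9), (19,G2,10.5), (19,G3,10.5), (20,G1,12.5), (20,G2,12.5), (21,G3,14), (24,G4,15), (25,G1,16), (28,G3,17), (29,G2,18.5), (29,G3,18.5)
Step 2: Sum ranks within each group.
R_1 = 43 (n_1 = 5)
R_2 = 53 (n_2 = 5)
R_3 = 63.5 (n_3 = 5)
R_4 = 30.5 (n_4 = 4)
Step 3: H = 12/(N(N+1)) * sum(R_i^2/n_i) - 3(N+1)
     = 12/(19*20) * (43^2/5 + 53^2/5 + 63.5^2/5 + 30.5^2/4) - 3*20
     = 0.031579 * 1970.61 - 60
     = 2.229868.
Step 4: Ties present; correction factor C = 1 - 30/(19^3 - 19) = 0.995614. Corrected H = 2.229868 / 0.995614 = 2.239692.
Step 5: Under H0, H ~ chi^2(3); p-value = 0.524173.
Step 6: alpha = 0.1. fail to reject H0.

H = 2.2397, df = 3, p = 0.524173, fail to reject H0.


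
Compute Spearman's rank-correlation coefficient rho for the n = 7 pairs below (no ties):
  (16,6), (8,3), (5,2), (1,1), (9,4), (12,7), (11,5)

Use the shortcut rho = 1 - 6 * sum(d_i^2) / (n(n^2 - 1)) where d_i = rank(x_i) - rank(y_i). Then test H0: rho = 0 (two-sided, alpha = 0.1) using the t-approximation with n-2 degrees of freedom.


Step 1: Rank x and y separately (midranks; no ties here).
rank(x): 16->7, 8->3, 5->2, 1->1, 9->4, 12->6, 11->5
rank(y): 6->6, 3->3, 2->2, 1->1, 4->4, 7->7, 5->5
Step 2: d_i = R_x(i) - R_y(i); compute d_i^2.
  (7-6)^2=1, (3-3)^2=0, (2-2)^2=0, (1-1)^2=0, (4-4)^2=0, (6-7)^2=1, (5-5)^2=0
sum(d^2) = 2.
Step 3: rho = 1 - 6*2 / (7*(7^2 - 1)) = 1 - 12/336 = 0.964286.
Step 4: Under H0, t = rho * sqrt((n-2)/(1-rho^2)) = 8.1408 ~ t(5).
Step 5: Two-sided p-value from the t-distribution with 5 df = 0.000454.
Step 6: alpha = 0.1. reject H0.

rho = 0.9643, p = 0.000454, reject H0 at alpha = 0.1.


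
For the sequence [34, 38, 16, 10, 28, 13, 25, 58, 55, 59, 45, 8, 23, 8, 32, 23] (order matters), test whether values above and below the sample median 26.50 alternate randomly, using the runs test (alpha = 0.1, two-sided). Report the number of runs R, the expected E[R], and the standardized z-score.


Step 1: Compute median = 26.50; label A = above, B = below.
Labels in order: AABBABBAAAABBBAB  (n_A = 8, n_B = 8)
Step 2: Count runs R = 8.
Step 3: Under H0 (random ordering), E[R] = 2*n_A*n_B/(n_A+n_B) + 1 = 2*8*8/16 + 1 = 9.0000.
        Var[R] = 2*n_A*n_B*(2*n_A*n_B - n_A - n_B) / ((n_A+n_B)^2 * (n_A+n_B-1)) = 14336/3840 = 3.7333.
        SD[R] = 1.9322.
Step 4: Continuity-corrected z = (R + 0.5 - E[R]) / SD[R] = (8 + 0.5 - 9.0000) / 1.9322 = -0.2588.
Step 5: Two-sided p-value via normal approximation = 2*(1 - Phi(|z|)) = 0.795809.
Step 6: alpha = 0.1. fail to reject H0.

R = 8, z = -0.2588, p = 0.795809, fail to reject H0.
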